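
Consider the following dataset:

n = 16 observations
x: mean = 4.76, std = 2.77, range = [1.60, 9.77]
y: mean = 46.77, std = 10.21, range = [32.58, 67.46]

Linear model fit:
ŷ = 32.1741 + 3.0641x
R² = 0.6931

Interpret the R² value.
The model explains 69.31% of the variance in y (R² = 0.6931), leaving 30.69% unexplained; the fit is moderate.

R² = 1 − SS_res/SS_tot compares the residual scatter to the total scatter of y about its mean.

Here R² = 0.6931:
- Explained: 69.31% of the variation in y
- Unexplained (residual): 100% − 69.31% = 30.69%
- Rule of thumb (below 0.3 weak; 0.3 to below 0.7 moderate; 0.7 and above strong) → moderate

Note: R² never decreases when predictors are added, so it should not be used alone to compare models of different size.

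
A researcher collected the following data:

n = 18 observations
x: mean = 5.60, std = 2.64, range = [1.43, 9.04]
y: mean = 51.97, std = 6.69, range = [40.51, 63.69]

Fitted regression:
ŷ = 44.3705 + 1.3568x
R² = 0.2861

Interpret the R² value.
The model explains 28.61% of the variance in y (R² = 0.2861), leaving 71.39% unexplained; the fit is weak.

R² (coefficient of determination) measures the proportion of variance in y explained by the regression model.

Here R² = 0.2861:
- Explained: 28.61% of the variation in y
- Unexplained (residual): 100% − 28.61% = 71.39%
- Rule of thumb (below 0.3 weak; 0.3 to below 0.7 moderate; 0.7 and above strong) → weak

Equivalently, for simple linear regression R² = r², so |r| = √0.2861 ≈ 0.5349.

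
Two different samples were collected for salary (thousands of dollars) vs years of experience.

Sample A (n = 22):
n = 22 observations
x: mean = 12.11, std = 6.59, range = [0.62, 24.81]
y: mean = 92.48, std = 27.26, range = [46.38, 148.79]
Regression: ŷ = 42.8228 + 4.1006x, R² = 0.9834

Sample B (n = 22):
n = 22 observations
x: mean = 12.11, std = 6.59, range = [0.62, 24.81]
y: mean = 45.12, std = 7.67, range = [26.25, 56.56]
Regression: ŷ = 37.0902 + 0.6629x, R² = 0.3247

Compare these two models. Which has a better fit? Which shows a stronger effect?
Model A has the better fit (R² = 0.9834 vs 0.3247). Model A shows the stronger effect (|β₁| = 4.1006 vs 0.6629).

Model Comparison:

Goodness of fit (R²):
- Model A: R² = 0.9834 → 98.34% of variance in salary explained
- Model B: R² = 0.3247 → 32.47% of variance in salary explained
- 0.9834 > 0.3247 → Model A has the better fit

Strength of effect — compare |β₁|:
- Model A: β₁ = 4.1006 → predicted salary rises 4.1006 thousand dollars per additional year of experience
- Model B: β₁ = 0.6629 → predicted salary rises 0.6629 thousand dollars per additional year of experience
- |4.1006| > |0.6629| → Model A shows the stronger marginal effect

Note: A better fit (higher R²) doesn't necessarily mean a more important relationship.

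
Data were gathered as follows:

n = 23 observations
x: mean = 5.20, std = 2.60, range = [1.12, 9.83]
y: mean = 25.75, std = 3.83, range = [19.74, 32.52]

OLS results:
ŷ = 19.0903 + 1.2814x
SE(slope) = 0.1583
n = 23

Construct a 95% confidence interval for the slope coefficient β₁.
The 95% CI for β₁ is (0.9522, 1.6106)

Confidence interval for the slope:

The 95% CI for β₁ is: β̂₁ ± t*(α/2, n-2) × SE(β̂₁)

Step 1: Find critical t-value
- Confidence level = 0.95
- Degrees of freedom = n - 2 = 23 - 2 = 21
- t*(α/2, 21) = 2.0796

Step 2: Calculate margin of error
Margin = 2.0796 × 0.1583 = 0.3292

Step 3: Construct interval
CI = 1.2814 ± 0.3292
CI = (0.9522, 1.6106)

Interpretation: each one-unit increase in x is associated with a change in mean y of between 0.9522 and 1.6106, with 95% confidence.
Since 0 is outside the interval, a two-sided test at α = 0.05 would reject H₀: β₁ = 0.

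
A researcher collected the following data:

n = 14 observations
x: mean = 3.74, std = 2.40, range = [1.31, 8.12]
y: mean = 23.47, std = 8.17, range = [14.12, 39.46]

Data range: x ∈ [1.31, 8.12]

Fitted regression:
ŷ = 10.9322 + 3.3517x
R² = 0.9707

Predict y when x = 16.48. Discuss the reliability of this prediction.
ŷ = 66.1682 (extrapolation — x = 16.48 lies outside [1.31, 8.12], so reliability is low).

Prediction calculation:
ŷ = 10.9322 + 3.3517 × 16.48
ŷ = 66.1682

Reliability:
- Data range: x ∈ [1.31, 8.12]
- Prediction point: x = 16.48 is 8.36 units above the observed range → this is EXTRAPOLATION, not interpolation

Why that matters here:
- R² describes fit only over the sampled x values; it says nothing about behaviour beyond them
- The standard error of prediction grows with (x − x̄)², and x = 16.48 is far from x̄ = 3.74
- There are no observations near this x to validate the fitted line there

A defensible statement: 'if the linear trend continued to x = 16.48, y would be about 66.1682' — the premise is untested.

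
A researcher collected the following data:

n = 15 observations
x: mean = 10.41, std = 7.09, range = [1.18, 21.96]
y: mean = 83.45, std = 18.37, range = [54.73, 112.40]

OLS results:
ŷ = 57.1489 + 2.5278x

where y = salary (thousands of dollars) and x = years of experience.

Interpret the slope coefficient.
On average, salary is about 2.5278 thousand dollars higher for every extra year of experience.

The slope β₁ = 2.5278 gives the rate at which the fitted salary changes with experience.

Interpretation:
- Experience up by 1 year → predicted salary increases by 2.5278 thousand dollars
- The effect is assumed constant over the observed range of x (linearity)
- The slope describes association in these data, not necessarily a causal effect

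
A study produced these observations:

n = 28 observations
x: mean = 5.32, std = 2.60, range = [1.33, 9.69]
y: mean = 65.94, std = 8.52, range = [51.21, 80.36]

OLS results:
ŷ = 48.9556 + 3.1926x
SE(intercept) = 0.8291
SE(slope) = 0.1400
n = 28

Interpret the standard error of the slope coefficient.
SE(β̂₁) = 0.1400 is the estimated standard deviation of the slope estimate across repeated samples; relative to β̂₁ = 3.1926 that is 4.4%, a precise estimate.

SE(β̂₁) = s / √Sxx, where s is the residual standard deviation and Sxx = Σ(x − x̄)². It is the yardstick for how far β̂₁ = 3.1926 could plausibly be from the true slope.

Relative precision:
- SE / |β̂₁| = 0.1400 / 3.1926 = 4.4%
- Rule of thumb (under 20%: precise; 20% to under 50%: moderately precise; 50% or more: imprecise) → precise

Link to the t-test: t = β̂₁ / SE(β̂₁) = 3.1926 / 0.1400 = 22.8043, the statistic for H₀: β₁ = 0.

What drives SE(β̂₁): wider spread of x values → smaller SE; larger n (here n = 28) → smaller SE; more residual scatter → larger SE.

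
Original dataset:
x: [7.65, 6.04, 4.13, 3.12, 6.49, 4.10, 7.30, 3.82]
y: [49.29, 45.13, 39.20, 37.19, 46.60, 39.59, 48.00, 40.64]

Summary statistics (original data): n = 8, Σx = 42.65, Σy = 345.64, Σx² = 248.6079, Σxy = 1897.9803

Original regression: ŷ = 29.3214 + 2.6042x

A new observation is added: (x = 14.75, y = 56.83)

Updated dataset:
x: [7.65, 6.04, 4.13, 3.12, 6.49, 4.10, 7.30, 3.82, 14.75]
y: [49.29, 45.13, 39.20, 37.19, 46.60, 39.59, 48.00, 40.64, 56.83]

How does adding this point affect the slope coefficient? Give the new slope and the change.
New slope β₁ = 1.6921 versus 2.6042 before: a change of -0.9121 (-35.0%).

x = 14.75 lies well outside the original x-range [3.12, 7.65] (x̄ ≈ 5.33), so this observation has high leverage and can move the slope substantially.

Step 1: Update the sums with the new point (n goes from 8 to 9)
Σx  = 42.65 + 14.75 = 57.40
Σy  = 345.64 + 56.83 = 402.47
Σx² = 248.6079 + 14.75² = 248.6079 + 217.5625 = 466.1704
Σxy = 1897.9803 + 14.75×56.83 = 1897.9803 + 838.2425 = 2736.2228

Step 2: Recompute the slope with b₁ = (nΣxy − ΣxΣy) / (nΣx² − (Σx)²)
Numerator   = 9×2736.2228 − 57.40×402.47 = 24626.0052 − 23101.7780 = 1524.2272
Denominator = 9×466.1704 − 57.40² = 4195.5336 − 3294.7600 = 900.7736
b₁(new) = 1524.2272 / 900.7736 = 1.6921

(Same formula on the original sums: (8×1897.9803 − 42.65×345.64) / (8×248.6079 − 42.65²) = 442.2964 / 169.8407 = 2.6042, matching the given fit.)

Step 3: Change in slope
Δβ₁ = 1.6921 − 2.6042 = -0.9121
Relative change = -0.9121 / 2.6042 × 100% = -35.0%
→ the slope decreases when the point is added.

A high-leverage point only changes the slope if it is off the original line; here y = 56.83 is below the original trend, so the slope decreases.
In practice: investigate whether it comes from the same population as the rest of the sample.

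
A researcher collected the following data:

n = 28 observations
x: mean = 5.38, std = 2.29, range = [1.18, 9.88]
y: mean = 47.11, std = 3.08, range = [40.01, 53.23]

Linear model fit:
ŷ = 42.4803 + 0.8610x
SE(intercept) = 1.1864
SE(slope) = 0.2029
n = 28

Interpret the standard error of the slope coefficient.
The slope 0.8610 is pinned down to within about ±0.2029 (one SE) by these data — relative uncertainty 23.6%, i.e. moderately precise.

What SE measures:
- The standard error quantifies the sampling variability of the coefficient estimate
- It is the estimated standard deviation of β̂₁ across hypothetical repeated samples of the same size
- Smaller SE → more precise estimate

Relative precision:
- SE / |β̂₁| = 0.2029 / 0.8610 = 23.6%
- Rule of thumb (under 20%: precise; 20% to under 50%: moderately precise; 50% or more: imprecise) → moderately precise

Link to interval estimation: a confidence interval for β₁ is β̂₁ ± t* × 0.2029, so SE sets the half-width per unit of t*.

What drives SE(β̂₁): wider spread of x values → smaller SE.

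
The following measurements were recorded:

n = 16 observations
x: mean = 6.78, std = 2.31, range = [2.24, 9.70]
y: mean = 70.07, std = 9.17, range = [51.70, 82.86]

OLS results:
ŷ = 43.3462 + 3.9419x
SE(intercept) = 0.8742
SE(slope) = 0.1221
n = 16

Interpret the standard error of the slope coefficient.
SE(β̂₁) = 0.1221 is the estimated standard deviation of the slope estimate across repeated samples; relative to β̂₁ = 3.9419 that is 3.1%, a precise estimate.

SE(β̂₁) = 0.1221 says: if we drew many samples of n = 16 from the same population and refit each time, the fitted slopes would scatter with a standard deviation of roughly 0.1221 around the true β₁.

Relative precision:
- SE / |β̂₁| = 0.1221 / 3.9419 = 3.1%
- Rule of thumb (under 20%: precise; 20% to under 50%: moderately precise; 50% or more: imprecise) → precise

Link to interval estimation: a confidence interval for β₁ is β̂₁ ± t* × 0.1221, so SE sets the half-width per unit of t*.

What drives SE(β̂₁): wider spread of x values → smaller SE; larger n (here n = 16) → smaller SE; more residual scatter → larger SE.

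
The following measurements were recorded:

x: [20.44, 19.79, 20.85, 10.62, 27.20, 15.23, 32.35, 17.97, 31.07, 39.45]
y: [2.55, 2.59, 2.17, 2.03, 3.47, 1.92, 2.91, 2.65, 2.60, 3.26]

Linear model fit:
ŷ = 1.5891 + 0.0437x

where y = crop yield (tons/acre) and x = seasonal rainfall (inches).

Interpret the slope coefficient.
For each additional inch of rainfall, predicted crop yield increases by approximately 0.0437 tons/acre.

β₁ = 0.0437 is the change in predicted crop yield (tons/acre) per additional inch of rainfall.

Interpretation:
- Rainfall up by 1 inch → predicted crop yield increases by 0.0437 tons/acre
- This is a linear approximation: the same per-unit change is assumed across the whole observed x range
- The slope describes association in these data, not necessarily a causal effect

(β₀ = 1.5891 is the fitted value at x = 0 and is not part of the slope interpretation.)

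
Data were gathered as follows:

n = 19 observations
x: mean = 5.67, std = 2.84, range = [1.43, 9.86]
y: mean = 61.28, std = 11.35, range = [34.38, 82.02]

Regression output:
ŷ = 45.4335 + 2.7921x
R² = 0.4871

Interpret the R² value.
About 48.71% of the variability in y is accounted for by the regression on x (R² = 0.4871) — a moderate linear fit.

R² (coefficient of determination) measures the proportion of variance in y explained by the regression model.

Here R² = 0.4871:
- Explained: 48.71% of the variation in y
- Unexplained (residual): 100% − 48.71% = 51.29%
- Rule of thumb (below 0.3 weak; 0.3 to below 0.7 moderate; 0.7 and above strong) → moderate

Equivalently, for simple linear regression R² = r², so |r| = √0.4871 ≈ 0.6979.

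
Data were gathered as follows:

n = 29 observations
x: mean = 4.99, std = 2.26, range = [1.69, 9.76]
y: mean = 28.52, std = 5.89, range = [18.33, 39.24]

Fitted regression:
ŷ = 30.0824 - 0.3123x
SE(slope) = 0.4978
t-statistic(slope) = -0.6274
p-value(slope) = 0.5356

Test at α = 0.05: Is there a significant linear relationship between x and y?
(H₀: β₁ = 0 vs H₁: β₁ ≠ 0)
Since p-value = 0.5356 ≥ α = 0.05, fail to reject H₀ — the slope is not significantly different from 0.

Hypothesis test for the slope coefficient:

H₀: β₁ = 0 (no linear relationship)
H₁: β₁ ≠ 0 (linear relationship exists)

Test statistic: t = β̂₁ / SE(β̂₁) = -0.3123 / 0.4978 = -0.6274

The p-value (0.5356) is the probability, under H₀, of a t-statistic at least as extreme as |t| = 0.6274 (two-sided, df = n − 2 = 27).

Decision rule: reject H₀ if p-value < α.
p-value = 0.5356 ≥ α = 0.05 → fail to reject H₀.

Conclusion: the linear association between x and y is not significant at the 5% level.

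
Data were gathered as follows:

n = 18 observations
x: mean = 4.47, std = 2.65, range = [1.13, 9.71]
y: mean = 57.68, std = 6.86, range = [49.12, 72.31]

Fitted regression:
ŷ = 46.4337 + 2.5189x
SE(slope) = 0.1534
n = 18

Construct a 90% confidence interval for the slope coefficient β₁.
The 90% CI for β₁ is (2.2511, 2.7867)

Confidence interval for the slope:

The 90% CI for β₁ is: β̂₁ ± t*(α/2, n-2) × SE(β̂₁)

Step 1: Find critical t-value
- Confidence level = 0.9
- Degrees of freedom = n - 2 = 18 - 2 = 16
- t*(α/2, 16) = 1.7459

Step 2: Calculate margin of error
Margin = 1.7459 × 0.1534 = 0.2678

Step 3: Construct interval
CI = 2.5189 ± 0.2678
CI = (2.2511, 2.7867)

Interpretation: each one-unit increase in x is associated with a change in mean y of between 2.2511 and 2.7867, with 90% confidence.
Both endpoints are positive, so the data support a genuinely positive slope at this confidence level.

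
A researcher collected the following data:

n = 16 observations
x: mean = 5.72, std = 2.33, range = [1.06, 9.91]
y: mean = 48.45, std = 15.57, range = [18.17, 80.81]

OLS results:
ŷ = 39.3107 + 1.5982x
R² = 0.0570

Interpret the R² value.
The model explains 5.70% of the variance in y (R² = 0.0570), leaving 94.30% unexplained; the fit is weak.

R² (coefficient of determination) measures the proportion of variance in y explained by the regression model.

Here R² = 0.0570:
- Explained: 5.70% of the variation in y
- Unexplained (residual): 100% − 5.70% = 94.30%
- Rule of thumb (below 0.3 weak; 0.3 to below 0.7 moderate; 0.7 and above strong) → weak

Equivalently, for simple linear regression R² = r², so |r| = √0.0570 ≈ 0.2387.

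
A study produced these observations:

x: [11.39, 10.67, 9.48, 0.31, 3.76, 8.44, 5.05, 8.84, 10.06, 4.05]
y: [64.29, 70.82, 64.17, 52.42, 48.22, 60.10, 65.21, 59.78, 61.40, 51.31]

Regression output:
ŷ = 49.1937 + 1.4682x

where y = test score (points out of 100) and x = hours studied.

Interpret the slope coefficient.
An increase of one hour in study time is associated with a 1.4682 points increase in predicted test score.

The slope β₁ = 1.4682 gives the rate at which the fitted test score changes with study time.

Interpretation:
- Study time up by 1 hour → predicted test score increases by 1.4682 points
- The effect is assumed constant over the observed range of x (linearity)

(β₀ = 49.1937 is the fitted value at x = 0 and is not part of the slope interpretation.)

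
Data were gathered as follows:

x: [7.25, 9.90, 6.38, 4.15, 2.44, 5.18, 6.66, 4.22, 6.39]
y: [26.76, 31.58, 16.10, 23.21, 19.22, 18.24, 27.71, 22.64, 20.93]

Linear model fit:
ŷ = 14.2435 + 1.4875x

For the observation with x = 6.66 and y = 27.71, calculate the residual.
Residual = 3.5597

The residual is the difference between the actual value and the predicted value:

Residual = y - ŷ

Step 1: Calculate predicted value
ŷ = 14.2435 + 1.4875 × 6.66
ŷ = 24.1503

Step 2: Calculate residual
Residual = 27.71 - 24.1503
Residual = 3.5597

Sign check: y > ŷ, so the point is above the line and the fit underestimates here.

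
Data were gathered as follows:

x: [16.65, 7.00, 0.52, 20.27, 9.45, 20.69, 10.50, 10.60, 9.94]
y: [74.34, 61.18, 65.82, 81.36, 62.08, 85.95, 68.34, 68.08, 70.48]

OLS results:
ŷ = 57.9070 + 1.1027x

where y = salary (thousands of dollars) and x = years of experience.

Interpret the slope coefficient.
On average, salary is about 1.1027 thousand dollars higher for every extra year of experience.

The slope β₁ = 1.1027 gives the rate at which the fitted salary changes with experience.

Interpretation:
- Experience up by 1 year → predicted salary increases by 1.1027 thousand dollars
- This is a linear approximation: the same per-unit change is assumed across the whole observed x range

The intercept β₀ = 57.9070 is the predicted salary when experience = 0; since the smallest observed x is 0.52, this is an extrapolation and mainly anchors the line.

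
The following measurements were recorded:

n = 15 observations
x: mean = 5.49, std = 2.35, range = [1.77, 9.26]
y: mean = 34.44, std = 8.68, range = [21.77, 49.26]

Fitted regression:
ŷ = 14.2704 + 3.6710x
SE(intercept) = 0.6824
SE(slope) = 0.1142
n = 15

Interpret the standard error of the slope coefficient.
SE(slope) = 0.1142 measures the uncertainty in the estimated slope. The coefficient is estimated precisely (SE/|β̂₁| = 3.1%).

SE(β̂₁) = 0.1142 says: if we drew many samples of n = 15 from the same population and refit each time, the fitted slopes would scatter with a standard deviation of roughly 0.1142 around the true β₁.

Relative precision:
- SE / |β̂₁| = 0.1142 / 3.6710 = 3.1%
- Rule of thumb (under 20%: precise; 20% to under 50%: moderately precise; 50% or more: imprecise) → precise

Link to interval estimation: a confidence interval for β₁ is β̂₁ ± t* × 0.1142, so SE sets the half-width per unit of t*.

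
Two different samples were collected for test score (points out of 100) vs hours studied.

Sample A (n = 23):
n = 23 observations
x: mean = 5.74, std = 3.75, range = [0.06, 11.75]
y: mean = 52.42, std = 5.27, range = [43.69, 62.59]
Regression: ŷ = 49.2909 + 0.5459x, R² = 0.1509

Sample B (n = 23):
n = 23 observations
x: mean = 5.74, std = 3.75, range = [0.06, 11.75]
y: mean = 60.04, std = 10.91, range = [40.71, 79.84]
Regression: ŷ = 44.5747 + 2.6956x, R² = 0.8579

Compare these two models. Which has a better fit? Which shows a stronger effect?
Model B has the better fit (R² = 0.8579 vs 0.1509). Model B shows the stronger effect (|β₁| = 2.6956 vs 0.5459).

Model Comparison:

Fit — compare R²:
- Model A: R² = 0.1509 → 15.09% of variance in test score explained
- Model B: R² = 0.8579 → 85.79% of variance in test score explained
- 0.8579 > 0.1509 → Model B has the better fit

Effect size (slope magnitude):
- Model A: β₁ = 0.5459 → predicted test score rises 0.5459 points per additional hour of study time
- Model B: β₁ = 2.6956 → predicted test score rises 2.6956 points per additional hour of study time
- |0.5459| < |2.6956| → Model B shows the stronger marginal effect

Notes:
- R² measures how tightly points cluster around the line; β₁ measures how steep the line is — they answer different questions.
- A steeper slope doesn't make a better model if the scatter around the line is large.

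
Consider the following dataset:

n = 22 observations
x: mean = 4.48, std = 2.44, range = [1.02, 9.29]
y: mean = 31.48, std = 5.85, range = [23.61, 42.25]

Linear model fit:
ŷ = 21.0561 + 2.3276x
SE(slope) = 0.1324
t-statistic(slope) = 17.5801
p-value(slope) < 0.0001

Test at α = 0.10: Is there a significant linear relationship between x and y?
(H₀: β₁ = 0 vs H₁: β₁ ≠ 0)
Since p-value < 0.0001 < α = 0.10, reject H₀ — the slope is significantly different from 0.

Hypothesis test for the slope coefficient:

H₀: β₁ = 0 (no linear relationship)
H₁: β₁ ≠ 0 (linear relationship exists)

Test statistic: t = β̂₁ / SE(β̂₁) = 2.3276 / 0.1324 = 17.5801

p < 0.0001: how often a slope estimate this far from 0 (in SE units) would arise by chance if β₁ were truly 0.

Decision rule: reject H₀ if p-value < α.
p-value < 0.0001 < α = 0.10 → reject H₀.

At α = 0.10 the data do provide convincing evidence of a nonzero slope.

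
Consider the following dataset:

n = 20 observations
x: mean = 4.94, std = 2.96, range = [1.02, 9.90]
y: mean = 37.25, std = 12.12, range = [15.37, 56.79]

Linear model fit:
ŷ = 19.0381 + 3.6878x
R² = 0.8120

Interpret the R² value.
R² = 0.8120 means 81.20% of the variation in y is explained by the linear relationship with x. This indicates a strong fit.

R² = 1 − SS_res/SS_tot compares the residual scatter to the total scatter of y about its mean.

Here R² = 0.8120:
- Explained: 81.20% of the variation in y
- Unexplained (residual): 100% − 81.20% = 18.80%
- Rule of thumb (below 0.3 weak; 0.3 to below 0.7 moderate; 0.7 and above strong) → strong

Equivalently, for simple linear regression R² = r², so |r| = √0.8120 ≈ 0.9011.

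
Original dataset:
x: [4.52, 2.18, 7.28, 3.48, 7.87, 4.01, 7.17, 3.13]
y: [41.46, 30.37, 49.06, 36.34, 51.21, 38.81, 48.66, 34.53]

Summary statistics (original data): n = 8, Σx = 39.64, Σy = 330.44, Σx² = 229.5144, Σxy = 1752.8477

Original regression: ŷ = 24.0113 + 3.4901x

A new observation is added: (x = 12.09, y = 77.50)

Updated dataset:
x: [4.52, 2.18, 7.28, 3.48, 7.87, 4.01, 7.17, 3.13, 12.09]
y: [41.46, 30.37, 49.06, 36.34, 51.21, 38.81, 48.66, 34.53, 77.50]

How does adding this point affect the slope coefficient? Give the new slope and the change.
Adding the point moves β₁ from 3.4901 to 4.4043, i.e. it increases by 0.9142 (+26.2%).

The new point has HIGH LEVERAGE: x = 12.09 is far from the original mean x̄ = 39.64/8 ≈ 4.96 (original range [2.18, 7.87]).

Step 1: Update the sums with the new point (n goes from 8 to 9)
Σx  = 39.64 + 12.09 = 51.73
Σy  = 330.44 + 77.50 = 407.94
Σx² = 229.5144 + 12.09² = 229.5144 + 146.1681 = 375.6825
Σxy = 1752.8477 + 12.09×77.50 = 1752.8477 + 936.9750 = 2689.8227

Step 2: Recompute the slope with b₁ = (nΣxy − ΣxΣy) / (nΣx² − (Σx)²)
Numerator   = 9×2689.8227 − 51.73×407.94 = 24208.4043 − 21102.7362 = 3105.6681
Denominator = 9×375.6825 − 51.73² = 3381.1425 − 2675.9929 = 705.1496
b₁(new) = 3105.6681 / 705.1496 = 4.4043

(Same formula on the original sums: (8×1752.8477 − 39.64×330.44) / (8×229.5144 − 39.64²) = 924.1400 / 264.7856 = 3.4901, matching the given fit.)

Step 3: Change in slope
Δβ₁ = 4.4043 − 3.4901 = +0.9142
Relative change = +0.9142 / 3.4901 × 100% = +26.2%
→ the slope increases when the point is added.

Because the point sits above the extension of the original line at a high-leverage x, it tilts the fit up.
In practice: check such a point for data-entry or measurement error; refit with and without it and report both if conclusions differ.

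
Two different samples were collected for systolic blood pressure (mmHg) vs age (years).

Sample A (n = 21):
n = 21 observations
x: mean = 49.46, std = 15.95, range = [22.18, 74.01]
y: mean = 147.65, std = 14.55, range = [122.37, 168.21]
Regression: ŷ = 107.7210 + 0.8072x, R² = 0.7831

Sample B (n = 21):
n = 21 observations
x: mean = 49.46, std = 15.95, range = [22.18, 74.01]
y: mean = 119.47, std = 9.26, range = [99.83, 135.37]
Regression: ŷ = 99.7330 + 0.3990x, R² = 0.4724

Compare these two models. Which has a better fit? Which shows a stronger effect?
Model A has the better fit (R² = 0.7831 vs 0.4724). Model A shows the stronger effect (|β₁| = 0.8072 vs 0.3990).

Model Comparison:

Goodness of fit (R²):
- Model A: R² = 0.7831 → 78.31% of variance in blood pressure explained
- Model B: R² = 0.4724 → 47.24% of variance in blood pressure explained
- 0.7831 > 0.4724 → Model A has the better fit

Effect size (slope magnitude):
- Model A: β₁ = 0.8072 → predicted blood pressure rises 0.8072 mmHg per additional year of age
- Model B: β₁ = 0.3990 → predicted blood pressure rises 0.3990 mmHg per additional year of age
- |0.8072| > |0.3990| → Model A shows the stronger marginal effect

Note: R² measures how tightly points cluster around the line; β₁ measures how steep the line is — they answer different questions.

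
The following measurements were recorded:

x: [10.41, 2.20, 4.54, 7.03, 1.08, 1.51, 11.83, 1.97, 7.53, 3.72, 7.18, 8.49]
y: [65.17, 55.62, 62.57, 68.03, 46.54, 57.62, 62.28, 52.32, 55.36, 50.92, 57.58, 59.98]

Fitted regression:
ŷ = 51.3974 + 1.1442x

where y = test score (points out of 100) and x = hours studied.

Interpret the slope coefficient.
An increase of one hour in study time is associated with a 1.1442 points increase in predicted test score.

The slope β₁ = 1.1442 gives the rate at which the fitted test score changes with study time.

Interpretation:
- Study time up by 1 hour → predicted test score increases by 1.1442 points
- This is a linear approximation: the same per-unit change is assumed across the whole observed x range
- The sign (+) gives the direction; the magnitude 1.1442 gives the size of the effect per hour

(β₀ = 51.3974 is the fitted value at x = 0 and is not part of the slope interpretation.)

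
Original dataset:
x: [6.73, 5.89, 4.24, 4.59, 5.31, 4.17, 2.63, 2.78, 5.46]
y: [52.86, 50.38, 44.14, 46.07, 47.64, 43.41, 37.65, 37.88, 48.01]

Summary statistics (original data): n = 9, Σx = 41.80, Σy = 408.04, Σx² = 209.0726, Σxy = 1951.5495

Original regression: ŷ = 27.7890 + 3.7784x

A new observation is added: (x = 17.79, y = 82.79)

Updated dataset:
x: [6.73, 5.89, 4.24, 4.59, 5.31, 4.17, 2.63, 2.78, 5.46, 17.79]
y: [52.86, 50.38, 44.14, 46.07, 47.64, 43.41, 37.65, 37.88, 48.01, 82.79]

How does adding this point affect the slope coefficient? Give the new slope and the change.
Adding the point moves β₁ from 3.7784 to 2.9305, i.e. it decreases by 0.8479 (-22.4%).

x = 17.79 lies well outside the original x-range [2.63, 6.73] (x̄ ≈ 4.64), so this observation has high leverage and can move the slope substantially.

Step 1: Update the sums with the new point (n goes from 9 to 10)
Σx  = 41.80 + 17.79 = 59.59
Σy  = 408.04 + 82.79 = 490.83
Σx² = 209.0726 + 17.79² = 209.0726 + 316.4841 = 525.5567
Σxy = 1951.5495 + 17.79×82.79 = 1951.5495 + 1472.8341 = 3424.3836

Step 2: Recompute the slope with b₁ = (nΣxy − ΣxΣy) / (nΣx² − (Σx)²)
Numerator   = 10×3424.3836 − 59.59×490.83 = 34243.8360 − 29248.5597 = 4995.2763
Denominator = 10×525.5567 − 59.59² = 5255.5670 − 3550.9681 = 1704.5989
b₁(new) = 4995.2763 / 1704.5989 = 2.9305

(Same formula on the original sums: (9×1951.5495 − 41.80×408.04) / (9×209.0726 − 41.80²) = 507.8735 / 134.4134 = 3.7784, matching the given fit.)

Step 3: Change in slope
Δβ₁ = 2.9305 − 3.7784 = -0.8479
Relative change = -0.8479 / 3.7784 × 100% = -22.4%
→ the slope decreases when the point is added.

Because the point sits below the extension of the original line at a high-leverage x, it tilts the fit down.
In practice: check such a point for data-entry or measurement error; refit with and without it and report both if conclusions differ.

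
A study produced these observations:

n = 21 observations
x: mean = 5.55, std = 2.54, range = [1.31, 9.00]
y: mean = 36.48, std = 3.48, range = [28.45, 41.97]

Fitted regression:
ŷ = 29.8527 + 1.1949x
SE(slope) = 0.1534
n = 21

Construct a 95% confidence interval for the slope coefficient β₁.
The 95% CI for β₁ is (0.8738, 1.5160)

Confidence interval for the slope:

The 95% CI for β₁ is: β̂₁ ± t*(α/2, n-2) × SE(β̂₁)

Step 1: Find critical t-value
- Confidence level = 0.95
- Degrees of freedom = n - 2 = 21 - 2 = 19
- t*(α/2, 19) = 2.0930

Step 2: Calculate margin of error
Margin = 2.0930 × 0.1534 = 0.3211

Step 3: Construct interval
CI = 1.1949 ± 0.3211
CI = (0.8738, 1.5160)

Interpretation: We are 95% confident that the true slope β₁ lies between 0.8738 and 1.5160.
The interval does not include 0, suggesting a significant linear relationship.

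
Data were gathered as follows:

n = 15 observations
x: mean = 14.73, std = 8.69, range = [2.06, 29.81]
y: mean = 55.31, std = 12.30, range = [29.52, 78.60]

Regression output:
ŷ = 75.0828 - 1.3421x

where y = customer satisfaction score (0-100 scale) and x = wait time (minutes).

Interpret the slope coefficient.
On average, satisfaction score is about 1.3421 points lower for every extra minute of wait time.

The slope β₁ = -1.3421 gives the rate at which the fitted satisfaction score changes with wait time.

Interpretation:
- Wait time up by 1 minute → predicted satisfaction score decreases by 1.3421 points
- This is a linear approximation: the same per-unit change is assumed across the whole observed x range
- The slope describes association in these data, not necessarily a causal effect

(β₀ = 75.0828 is the fitted value at x = 0 and is not part of the slope interpretation.)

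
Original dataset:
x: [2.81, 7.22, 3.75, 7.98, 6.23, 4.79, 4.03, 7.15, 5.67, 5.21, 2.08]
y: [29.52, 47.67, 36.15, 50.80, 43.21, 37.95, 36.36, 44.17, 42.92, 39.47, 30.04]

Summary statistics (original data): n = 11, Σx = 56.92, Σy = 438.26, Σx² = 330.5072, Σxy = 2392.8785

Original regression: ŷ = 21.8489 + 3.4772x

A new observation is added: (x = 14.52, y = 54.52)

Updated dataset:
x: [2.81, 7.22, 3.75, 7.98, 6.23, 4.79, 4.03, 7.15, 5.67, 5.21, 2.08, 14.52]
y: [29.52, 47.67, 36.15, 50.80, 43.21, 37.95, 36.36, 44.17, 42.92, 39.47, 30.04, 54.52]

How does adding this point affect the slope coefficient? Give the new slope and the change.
Adding the point moves β₁ from 3.4772 to 2.1617, i.e. it decreases by 1.3155 (-37.8%).

x = 14.52 lies well outside the original x-range [2.08, 7.98] (x̄ ≈ 5.17), so this observation has high leverage and can move the slope substantially.

Step 1: Update the sums with the new point (n goes from 11 to 12)
Σx  = 56.92 + 14.52 = 71.44
Σy  = 438.26 + 54.52 = 492.78
Σx² = 330.5072 + 14.52² = 330.5072 + 210.8304 = 541.3376
Σxy = 2392.8785 + 14.52×54.52 = 2392.8785 + 791.6304 = 3184.5089

Step 2: Recompute the slope with b₁ = (nΣxy − ΣxΣy) / (nΣx² − (Σx)²)
Numerator   = 12×3184.5089 − 71.44×492.78 = 38214.1068 − 35204.2032 = 3009.9036
Denominator = 12×541.3376 − 71.44² = 6496.0512 − 5103.6736 = 1392.3776
b₁(new) = 3009.9036 / 1392.3776 = 2.1617

(Same formula on the original sums: (11×2392.8785 − 56.92×438.26) / (11×330.5072 − 56.92²) = 1375.9043 / 395.6928 = 3.4772, matching the given fit.)

Step 3: Change in slope
Δβ₁ = 2.1617 − 3.4772 = -1.3155
Relative change = -1.3155 / 3.4772 × 100% = -37.8%
→ the slope decreases when the point is added.

Because the point sits below the extension of the original line at a high-leverage x, it tilts the fit down.
In practice: check such a point for data-entry or measurement error.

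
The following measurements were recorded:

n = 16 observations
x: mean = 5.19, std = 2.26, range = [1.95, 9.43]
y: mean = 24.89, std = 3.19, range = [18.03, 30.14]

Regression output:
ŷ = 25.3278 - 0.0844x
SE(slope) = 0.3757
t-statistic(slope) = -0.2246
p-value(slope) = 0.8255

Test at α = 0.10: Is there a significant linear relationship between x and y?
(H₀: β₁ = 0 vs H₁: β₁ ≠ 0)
Fail to reject H₀: p-value = 0.8255 ≥ α = 0.10. The linear relationship is not significant at the 10% level.

Hypothesis test for the slope coefficient:

H₀: β₁ = 0 (no linear relationship)
H₁: β₁ ≠ 0 (linear relationship exists)

Test statistic: t = β̂₁ / SE(β̂₁) = -0.0844 / 0.3757 = -0.2246

The p-value (0.8255) is the probability, under H₀, of a t-statistic at least as extreme as |t| = 0.2246 (two-sided, df = n − 2 = 14).

Decision rule: reject H₀ if p-value < α.
p-value = 0.8255 ≥ α = 0.10 → fail to reject H₀.

At α = 0.10 the data do not provide convincing evidence of a nonzero slope.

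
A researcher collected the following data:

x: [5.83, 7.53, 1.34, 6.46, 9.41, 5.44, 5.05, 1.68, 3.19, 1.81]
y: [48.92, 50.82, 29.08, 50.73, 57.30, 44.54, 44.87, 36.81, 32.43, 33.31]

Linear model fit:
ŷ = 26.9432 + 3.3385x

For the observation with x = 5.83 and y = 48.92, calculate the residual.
Residual = 2.5133

The residual is the difference between the actual value and the predicted value:

Residual = y - ŷ

Step 1: Calculate predicted value
ŷ = 26.9432 + 3.3385 × 5.83
ŷ = 46.4067

Step 2: Calculate residual
Residual = 48.92 - 46.4067
Residual = 2.5133

Interpretation: the model underestimates the actual value by 2.5133 at this point (positive residual → observation lies above the fitted line).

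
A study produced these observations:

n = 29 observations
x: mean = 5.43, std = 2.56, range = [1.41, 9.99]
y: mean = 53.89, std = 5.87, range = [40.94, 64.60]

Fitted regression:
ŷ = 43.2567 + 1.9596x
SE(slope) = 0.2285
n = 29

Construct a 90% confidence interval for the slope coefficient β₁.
The 90% CI for β₁ is (1.5704, 2.3488)

Confidence interval for the slope:

The 90% CI for β₁ is: β̂₁ ± t*(α/2, n-2) × SE(β̂₁)

Step 1: Find critical t-value
- Confidence level = 0.9
- Degrees of freedom = n - 2 = 29 - 2 = 27
- t*(α/2, 27) = 1.7033

Step 2: Calculate margin of error
Margin = 1.7033 × 0.2285 = 0.3892

Step 3: Construct interval
CI = 1.9596 ± 0.3892
CI = (1.5704, 2.3488)

Interpretation: We are 90% confident that the true slope β₁ lies between 1.5704 and 2.3488.
Since 0 is outside the interval, a two-sided test at α = 0.10 would reject H₀: β₁ = 0.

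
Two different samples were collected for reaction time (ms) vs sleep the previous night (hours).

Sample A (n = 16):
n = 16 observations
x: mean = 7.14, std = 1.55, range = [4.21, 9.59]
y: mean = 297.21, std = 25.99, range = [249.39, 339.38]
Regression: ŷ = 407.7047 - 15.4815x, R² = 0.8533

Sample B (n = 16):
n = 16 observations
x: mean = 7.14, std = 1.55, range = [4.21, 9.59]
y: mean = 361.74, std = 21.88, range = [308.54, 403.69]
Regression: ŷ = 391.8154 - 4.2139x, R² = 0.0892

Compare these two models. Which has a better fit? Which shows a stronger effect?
Model A has the better fit (R² = 0.8533 vs 0.0892). Model A shows the stronger effect (|β₁| = 15.4815 vs 4.2139).

Model Comparison:

Goodness of fit (R²):
- Model A: R² = 0.8533 → 85.33% of variance in reaction time explained
- Model B: R² = 0.0892 → 8.92% of variance in reaction time explained
- 0.8533 > 0.0892 → Model A has the better fit

Effect size (slope magnitude):
- Model A: β₁ = -15.4815 → predicted reaction time falls 15.4815 ms per additional hour of sleep
- Model B: β₁ = -4.2139 → predicted reaction time falls 4.2139 ms per additional hour of sleep
- |-15.4815| > |-4.2139| → Model A shows the stronger marginal effect

Notes:
- R² measures how tightly points cluster around the line; β₁ measures how steep the line is — they answer different questions.
- A steeper slope doesn't make a better model if the scatter around the line is large.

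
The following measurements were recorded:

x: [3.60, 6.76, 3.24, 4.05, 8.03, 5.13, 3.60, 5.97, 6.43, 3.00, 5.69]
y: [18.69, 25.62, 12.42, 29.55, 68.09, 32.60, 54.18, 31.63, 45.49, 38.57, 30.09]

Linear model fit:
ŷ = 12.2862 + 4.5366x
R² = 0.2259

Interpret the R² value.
About 22.59% of the variability in y is accounted for by the regression on x (R² = 0.2259) — a weak linear fit.

R² (coefficient of determination) measures the proportion of variance in y explained by the regression model.

Here R² = 0.2259:
- Explained: 22.59% of the variation in y
- Unexplained (residual): 100% − 22.59% = 77.41%
- Rule of thumb (below 0.3 weak; 0.3 to below 0.7 moderate; 0.7 and above strong) → weak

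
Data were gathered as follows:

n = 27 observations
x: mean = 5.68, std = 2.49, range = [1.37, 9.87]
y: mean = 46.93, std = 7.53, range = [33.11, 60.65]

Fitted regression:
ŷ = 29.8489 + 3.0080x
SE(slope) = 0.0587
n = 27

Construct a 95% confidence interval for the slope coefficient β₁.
The 95% CI for β₁ is (2.8871, 3.1289)

Confidence interval for the slope:

The 95% CI for β₁ is: β̂₁ ± t*(α/2, n-2) × SE(β̂₁)

Step 1: Find critical t-value
- Confidence level = 0.95
- Degrees of freedom = n - 2 = 27 - 2 = 25
- t*(α/2, 25) = 2.0595

Step 2: Calculate margin of error
Margin = 2.0595 × 0.0587 = 0.1209

Step 3: Construct interval
CI = 3.0080 ± 0.1209
CI = (2.8871, 3.1289)

Interpretation: each one-unit increase in x is associated with a change in mean y of between 2.8871 and 3.1289, with 95% confidence.
Since 0 is outside the interval, a two-sided test at α = 0.05 would reject H₀: β₁ = 0.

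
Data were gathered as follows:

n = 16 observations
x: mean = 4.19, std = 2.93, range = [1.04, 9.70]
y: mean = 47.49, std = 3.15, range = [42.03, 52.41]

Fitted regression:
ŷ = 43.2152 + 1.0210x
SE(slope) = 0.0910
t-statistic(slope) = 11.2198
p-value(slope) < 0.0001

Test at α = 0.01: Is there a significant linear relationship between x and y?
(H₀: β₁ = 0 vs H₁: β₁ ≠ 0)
Since p-value < 0.0001 < α = 0.01, reject H₀ — the slope is significantly different from 0.

Hypothesis test for the slope coefficient:

H₀: β₁ = 0 (no linear relationship)
H₁: β₁ ≠ 0 (linear relationship exists)

Test statistic: t = β̂₁ / SE(β̂₁) = 1.0210 / 0.0910 = 11.2198

p < 0.0001: how often a slope estimate this far from 0 (in SE units) would arise by chance if β₁ were truly 0.

Decision rule: reject H₀ if p-value < α.
p-value < 0.0001 < α = 0.01 → reject H₀.

At α = 0.01 the data do provide convincing evidence of a nonzero slope.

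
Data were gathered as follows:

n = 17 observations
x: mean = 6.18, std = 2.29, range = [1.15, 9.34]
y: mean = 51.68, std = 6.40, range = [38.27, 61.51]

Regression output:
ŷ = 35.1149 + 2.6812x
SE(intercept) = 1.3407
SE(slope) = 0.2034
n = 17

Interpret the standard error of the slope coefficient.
SE(β̂₁) = 0.2034 is the estimated standard deviation of the slope estimate across repeated samples; relative to β̂₁ = 2.6812 that is 7.6%, a precise estimate.

SE(β̂₁) = s / √Sxx, where s is the residual standard deviation and Sxx = Σ(x − x̄)². It is the yardstick for how far β̂₁ = 2.6812 could plausibly be from the true slope.

Relative precision:
- SE / |β̂₁| = 0.2034 / 2.6812 = 7.6%
- Rule of thumb (under 20%: precise; 20% to under 50%: moderately precise; 50% or more: imprecise) → precise

Link to interval estimation: a confidence interval for β₁ is β̂₁ ± t* × 0.2034, so SE sets the half-width per unit of t*.

What drives SE(β̂₁): wider spread of x values → smaller SE; larger n (here n = 17) → smaller SE.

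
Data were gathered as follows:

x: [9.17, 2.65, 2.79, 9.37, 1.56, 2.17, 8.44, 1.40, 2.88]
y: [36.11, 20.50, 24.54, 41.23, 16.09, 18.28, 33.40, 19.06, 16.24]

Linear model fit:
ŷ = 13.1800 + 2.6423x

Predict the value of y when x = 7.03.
ŷ = 31.7554

x = 7.03 lies inside the observed range [1.40, 9.37], so the fitted equation applies directly:

ŷ = 13.1800 + 2.6423 × 7.03
ŷ = 13.1800 + 18.5754
ŷ = 31.7554

This is the fitted mean response at that x — an individual observation would come with a wider prediction interval.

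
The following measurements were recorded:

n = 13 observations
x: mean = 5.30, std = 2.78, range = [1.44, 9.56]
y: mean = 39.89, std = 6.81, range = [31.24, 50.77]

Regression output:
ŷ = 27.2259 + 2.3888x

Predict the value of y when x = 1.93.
ŷ = 31.8363

x = 1.93 lies inside the observed range [1.44, 9.56], so the fitted equation applies directly:

ŷ = 27.2259 + 2.3888 × 1.93
ŷ = 27.2259 + 4.6104
ŷ = 31.8363

This is the fitted mean response at that x — an individual observation would come with a wider prediction interval.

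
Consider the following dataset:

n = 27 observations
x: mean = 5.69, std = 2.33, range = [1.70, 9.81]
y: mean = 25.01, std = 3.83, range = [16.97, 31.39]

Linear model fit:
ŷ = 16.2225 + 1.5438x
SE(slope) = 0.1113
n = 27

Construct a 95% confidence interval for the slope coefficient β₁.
The 95% CI for β₁ is (1.3146, 1.7730)

Confidence interval for the slope:

The 95% CI for β₁ is: β̂₁ ± t*(α/2, n-2) × SE(β̂₁)

Step 1: Find critical t-value
- Confidence level = 0.95
- Degrees of freedom = n - 2 = 27 - 2 = 25
- t*(α/2, 25) = 2.0595

Step 2: Calculate margin of error
Margin = 2.0595 × 0.1113 = 0.2292

Step 3: Construct interval
CI = 1.5438 ± 0.2292
CI = (1.3146, 1.7730)

Interpretation: intervals built this way capture the true β₁ in 95% of repeated samples; here the plausible range for the per-unit effect of x on y is 1.3146 to 1.7730.
Both endpoints are positive, so the data support a genuinely positive slope at this confidence level.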